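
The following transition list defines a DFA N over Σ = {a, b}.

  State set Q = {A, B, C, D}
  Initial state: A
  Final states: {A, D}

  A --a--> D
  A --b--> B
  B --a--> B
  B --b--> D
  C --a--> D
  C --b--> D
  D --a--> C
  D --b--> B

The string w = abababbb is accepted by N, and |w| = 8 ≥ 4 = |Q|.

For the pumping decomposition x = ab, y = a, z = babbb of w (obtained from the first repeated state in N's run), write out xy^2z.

abaababbb

xy^2z = ab·a·a·babbb = abaababbb.
Reading y = a takes N from B back to B, so after x·y·y the machine is still in B, and z then leads to the accepting state D. Hence abaababbb ∈ L(N).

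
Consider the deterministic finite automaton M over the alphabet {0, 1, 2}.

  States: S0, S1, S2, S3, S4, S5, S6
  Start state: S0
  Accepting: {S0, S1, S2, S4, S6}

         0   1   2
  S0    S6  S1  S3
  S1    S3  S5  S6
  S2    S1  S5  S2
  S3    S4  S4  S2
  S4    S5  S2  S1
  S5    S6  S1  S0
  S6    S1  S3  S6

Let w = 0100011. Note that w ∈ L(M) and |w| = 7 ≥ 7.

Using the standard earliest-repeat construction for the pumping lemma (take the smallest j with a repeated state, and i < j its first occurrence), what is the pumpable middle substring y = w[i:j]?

State sequence: S0 -0-> S6 -1-> S3 -0-> S4 -0-> S5 -0-> S6 -1-> S3 -1-> S4
First repeat at step 5: S6 was already visited.

So i = 1, j = 5, giving x = w[0:1] = 0, y = w[1:5] = 1000, z = w[5:7] = 11.
Check: |xy| = 5 ≤ 7 and |y| = 4 ≥ 1. Reading y takes M from S6 back to S6, so every xyⁱz is accepted.
The DFA has 7 states, so the proof of the pumping lemma guarantees a repeated state among the first 7+1 visited; the segment between the two visits is the pumpable y.

1000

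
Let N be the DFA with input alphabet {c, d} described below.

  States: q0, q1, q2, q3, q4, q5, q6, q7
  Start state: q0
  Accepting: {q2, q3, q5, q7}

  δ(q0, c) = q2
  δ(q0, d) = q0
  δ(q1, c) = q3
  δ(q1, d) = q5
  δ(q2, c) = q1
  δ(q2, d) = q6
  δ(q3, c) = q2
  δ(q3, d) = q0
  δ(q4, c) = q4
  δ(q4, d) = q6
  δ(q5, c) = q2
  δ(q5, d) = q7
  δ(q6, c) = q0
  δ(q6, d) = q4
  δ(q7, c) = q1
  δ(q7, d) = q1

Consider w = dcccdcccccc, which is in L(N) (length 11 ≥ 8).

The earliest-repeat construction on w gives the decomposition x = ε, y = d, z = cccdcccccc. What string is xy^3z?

xy^3z = ε·d·d·d·cccdcccccc = dddcccdcccccc.
Reading y = d takes N from q0 back to q0, so after x·y·y·y the machine is still in q0, and z then leads to the accepting state q3. Hence dddcccdcccccc ∈ L(N).

dddcccdcccccc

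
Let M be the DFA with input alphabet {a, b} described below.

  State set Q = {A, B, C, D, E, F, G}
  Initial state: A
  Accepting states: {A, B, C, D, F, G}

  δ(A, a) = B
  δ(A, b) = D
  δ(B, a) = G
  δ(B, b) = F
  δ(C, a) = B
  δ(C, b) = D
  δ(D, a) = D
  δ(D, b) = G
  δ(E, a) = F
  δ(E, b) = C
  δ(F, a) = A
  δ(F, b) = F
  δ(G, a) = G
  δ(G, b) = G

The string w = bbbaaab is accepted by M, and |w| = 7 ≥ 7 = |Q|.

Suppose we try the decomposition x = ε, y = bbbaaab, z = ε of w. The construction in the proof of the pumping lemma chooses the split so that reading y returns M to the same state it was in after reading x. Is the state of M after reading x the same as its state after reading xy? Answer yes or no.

no

State sequence: A -b-> D -b-> G -b-> G -a-> G -a-> G -a-> G -b-> G

After x (step 0): A. After xy (step 7): G.
They differ (A ≠ G), so y is not a cycle from the state after x; this split is not the one the pumping-lemma construction produces, and pumping y need not keep the string in L(M).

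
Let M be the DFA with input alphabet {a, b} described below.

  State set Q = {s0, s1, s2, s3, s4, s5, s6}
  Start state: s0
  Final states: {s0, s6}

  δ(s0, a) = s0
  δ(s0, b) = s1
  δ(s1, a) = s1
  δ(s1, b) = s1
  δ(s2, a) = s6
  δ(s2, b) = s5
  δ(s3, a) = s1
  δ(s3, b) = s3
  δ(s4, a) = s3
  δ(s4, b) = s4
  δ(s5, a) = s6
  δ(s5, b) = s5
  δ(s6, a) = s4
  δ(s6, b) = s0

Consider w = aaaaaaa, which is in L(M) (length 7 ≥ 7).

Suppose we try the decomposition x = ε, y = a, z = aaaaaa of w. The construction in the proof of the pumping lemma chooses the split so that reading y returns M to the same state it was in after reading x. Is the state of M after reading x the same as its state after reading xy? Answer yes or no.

State sequence: s0 -a-> s0

After x (step 0): s0. After xy (step 1): s0.
They match, so y = a drives M around a cycle from s0 back to itself; pumping y any number of times keeps M in s0 before reading z, and xyⁱz ∈ L(M) for every i ≥ 0.

yes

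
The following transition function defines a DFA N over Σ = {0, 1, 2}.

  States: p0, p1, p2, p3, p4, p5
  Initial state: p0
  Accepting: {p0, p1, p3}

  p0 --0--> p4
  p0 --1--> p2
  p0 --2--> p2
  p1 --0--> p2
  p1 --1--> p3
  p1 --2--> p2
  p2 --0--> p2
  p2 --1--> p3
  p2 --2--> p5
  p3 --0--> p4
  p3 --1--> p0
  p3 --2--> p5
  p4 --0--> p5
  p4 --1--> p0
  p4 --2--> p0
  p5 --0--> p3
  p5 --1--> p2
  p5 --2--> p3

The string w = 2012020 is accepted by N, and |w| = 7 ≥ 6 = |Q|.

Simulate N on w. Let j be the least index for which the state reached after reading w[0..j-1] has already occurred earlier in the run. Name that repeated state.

p2

Run of N on w = 2 0 1 2 0 2 0:
  step 0: p0  (start)
  step 1: p2  (read 2: p0→p2)
  step 2: p2  (read 0: p2→p2)   ← first repeat (p2 seen earlier)
  step 3: p3  (read 1: p2→p3)
  step 4: p5  (read 2: p3→p5)
  step 5: p3  (read 0: p5→p3)
  step 6: p5  (read 2: p3→p5)
  step 7: p3  (read 0: p5→p3)

The earliest repeat is at step j = 2: N is in p2, which it already visited at step i = 1.
With |Q| = 6, pigeonhole forces a state repeat no later than step 6; the substring read between the first and second visits to that state can be pumped.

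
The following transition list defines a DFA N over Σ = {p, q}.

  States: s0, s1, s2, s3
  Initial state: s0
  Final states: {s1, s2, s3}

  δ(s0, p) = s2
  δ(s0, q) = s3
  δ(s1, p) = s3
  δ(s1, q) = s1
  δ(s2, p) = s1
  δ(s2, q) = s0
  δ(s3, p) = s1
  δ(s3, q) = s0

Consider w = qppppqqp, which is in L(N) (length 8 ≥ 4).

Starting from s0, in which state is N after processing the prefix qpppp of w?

State sequence: s0 -q-> s3 -p-> s1 -p-> s3 -p-> s1 -p-> s3

After reading 5 characters, N is in state s3.
(This kind of state-tracing is the core of the pumping-lemma construction: with 4 states, pigeonhole forces a repeat within the first 4 steps.)

s3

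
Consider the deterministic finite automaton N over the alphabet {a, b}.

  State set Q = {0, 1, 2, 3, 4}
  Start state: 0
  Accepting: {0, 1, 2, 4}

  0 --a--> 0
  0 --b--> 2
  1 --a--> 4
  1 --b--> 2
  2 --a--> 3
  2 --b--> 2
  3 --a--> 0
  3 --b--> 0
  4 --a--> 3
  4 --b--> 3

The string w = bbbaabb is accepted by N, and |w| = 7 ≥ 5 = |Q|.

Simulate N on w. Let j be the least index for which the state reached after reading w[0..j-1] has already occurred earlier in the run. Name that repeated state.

State sequence: 0 -b-> 2 -b-> 2 -b-> 2 -a-> 3 -a-> 0 -b-> 2 -b-> 2
First repeat at step 2: 2 was already visited.

The earliest repeat is at step j = 2: N is in 2, which it already visited at step i = 1.
With |Q| = 5, pigeonhole forces a state repeat no later than step 5; the substring read between the first and second visits to that state can be pumped.

2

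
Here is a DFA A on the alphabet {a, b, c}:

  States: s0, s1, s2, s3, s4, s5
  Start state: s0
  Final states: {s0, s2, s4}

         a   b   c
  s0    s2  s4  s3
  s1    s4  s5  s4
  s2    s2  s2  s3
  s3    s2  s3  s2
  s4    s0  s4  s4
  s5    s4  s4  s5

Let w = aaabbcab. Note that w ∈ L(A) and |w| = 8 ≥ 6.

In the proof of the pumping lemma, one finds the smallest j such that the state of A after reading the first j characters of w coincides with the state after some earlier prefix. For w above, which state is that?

s2

Run of A on w = a a a b b c a b:
  step 0: s0  (start)
  step 1: s2  (read a: s0→s2)
  step 2: s2  (read a: s2→s2)   ← first repeat (s2 seen earlier)
  step 3: s2  (read a: s2→s2)
  step 4: s2  (read b: s2→s2)
  step 5: s2  (read b: s2→s2)
  step 6: s3  (read c: s2→s3)
  step 7: s2  (read a: s3→s2)
  step 8: s2  (read b: s2→s2)

The earliest repeat is at step j = 2: A is in s2, which it already visited at step i = 1.
With |Q| = 6, pigeonhole forces a state repeat no later than step 6; the substring read between the first and second visits to that state can be pumped.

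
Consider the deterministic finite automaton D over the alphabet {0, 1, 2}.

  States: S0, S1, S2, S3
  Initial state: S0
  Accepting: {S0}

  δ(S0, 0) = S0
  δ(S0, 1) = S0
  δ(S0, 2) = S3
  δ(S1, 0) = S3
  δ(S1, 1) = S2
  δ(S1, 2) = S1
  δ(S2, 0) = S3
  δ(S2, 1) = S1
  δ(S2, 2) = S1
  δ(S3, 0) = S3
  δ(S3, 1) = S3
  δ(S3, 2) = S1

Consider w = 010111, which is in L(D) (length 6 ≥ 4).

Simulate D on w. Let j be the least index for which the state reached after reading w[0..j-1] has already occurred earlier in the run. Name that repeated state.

State sequence: S0 -0-> S0 -1-> S0 -0-> S0 -1-> S0 -1-> S0 -1-> S0
First repeat at step 1: S0 was already visited.

The earliest repeat is at step j = 1: D is in S0, which it already visited at step i = 0.
Pumping length from the standard proof: p = 4 (the number of states). The repeated state found above gives |xy| = j ≤ 4 and |y| = j − i ≥ 1.

S0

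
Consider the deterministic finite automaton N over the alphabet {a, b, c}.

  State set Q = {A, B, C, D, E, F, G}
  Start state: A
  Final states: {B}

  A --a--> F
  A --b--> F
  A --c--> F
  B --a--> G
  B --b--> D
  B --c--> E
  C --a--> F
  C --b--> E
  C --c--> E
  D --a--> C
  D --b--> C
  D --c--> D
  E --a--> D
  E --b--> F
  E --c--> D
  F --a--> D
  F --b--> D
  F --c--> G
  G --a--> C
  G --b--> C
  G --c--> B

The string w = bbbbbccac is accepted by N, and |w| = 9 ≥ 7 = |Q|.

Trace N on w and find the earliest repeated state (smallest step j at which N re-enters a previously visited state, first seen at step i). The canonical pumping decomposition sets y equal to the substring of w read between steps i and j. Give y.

Run of N on w = b b b b b c c a c:
  step 0: A  (start)
  step 1: F  (read b: A→F)
  step 2: D  (read b: F→D)
  step 3: C  (read b: D→C)
  step 4: E  (read b: C→E)
  step 5: F  (read b: E→F)   ← first repeat (F seen earlier)
  step 6: G  (read c: F→G)
  step 7: B  (read c: G→B)
  step 8: G  (read a: B→G)
  step 9: B  (read c: G→B)

So i = 1, j = 5, giving x = w[0:1] = b, y = w[1:5] = bbbb, z = w[5:9] = ccac.
Check: |xy| = 5 ≤ 7 and |y| = 4 ≥ 1. Reading y takes N from F back to F, so every xyⁱz is accepted.

bbbb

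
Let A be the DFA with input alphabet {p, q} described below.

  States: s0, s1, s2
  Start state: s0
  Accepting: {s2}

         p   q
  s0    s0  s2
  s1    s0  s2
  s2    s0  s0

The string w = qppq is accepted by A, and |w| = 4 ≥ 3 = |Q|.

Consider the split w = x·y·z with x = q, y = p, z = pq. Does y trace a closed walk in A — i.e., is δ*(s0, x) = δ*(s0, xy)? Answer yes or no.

no

State sequence: s0 -q-> s2 -p-> s0

After x (step 1): s2. After xy (step 2): s0.
They differ (s2 ≠ s0), so y is not a cycle from the state after x; this split is not the one the pumping-lemma construction produces, and pumping y need not keep the string in L(A).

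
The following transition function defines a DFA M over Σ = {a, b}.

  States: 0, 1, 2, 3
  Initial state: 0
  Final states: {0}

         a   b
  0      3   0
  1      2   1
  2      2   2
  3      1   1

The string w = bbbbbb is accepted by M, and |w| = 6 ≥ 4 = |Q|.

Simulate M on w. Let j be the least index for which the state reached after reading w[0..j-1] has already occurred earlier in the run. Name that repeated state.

0

State sequence: 0 -b-> 0 -b-> 0 -b-> 0 -b-> 0 -b-> 0 -b-> 0
First repeat at step 1: 0 was already visited.

The earliest repeat is at step j = 1: M is in 0, which it already visited at step i = 0.
With |Q| = 4, pigeonhole forces a state repeat no later than step 4; the substring read between the first and second visits to that state can be pumped.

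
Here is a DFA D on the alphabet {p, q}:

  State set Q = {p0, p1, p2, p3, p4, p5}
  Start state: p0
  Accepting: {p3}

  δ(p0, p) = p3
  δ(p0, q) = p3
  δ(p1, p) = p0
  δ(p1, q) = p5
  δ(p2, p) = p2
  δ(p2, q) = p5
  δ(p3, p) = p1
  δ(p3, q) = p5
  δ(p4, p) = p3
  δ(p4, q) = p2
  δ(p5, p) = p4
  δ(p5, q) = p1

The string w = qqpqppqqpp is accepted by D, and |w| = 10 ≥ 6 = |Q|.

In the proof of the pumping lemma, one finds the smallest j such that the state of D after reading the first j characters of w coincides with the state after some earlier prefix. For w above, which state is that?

Run of D on w = q q p q p p q q p p:
  step 0: p0  (start)
  step 1: p3  (read q: p0→p3)
  step 2: p5  (read q: p3→p5)
  step 3: p4  (read p: p5→p4)
  step 4: p2  (read q: p4→p2)
  step 5: p2  (read p: p2→p2)   ← first repeat (p2 seen earlier)
  step 6: p2  (read p: p2→p2)
  step 7: p5  (read q: p2→p5)
  step 8: p1  (read q: p5→p1)
  step 9: p0  (read p: p1→p0)
  step 10: p3  (read p: p0→p3)

The earliest repeat is at step j = 5: D is in p2, which it already visited at step i = 4.
Since D has 6 states, any run of length ≥ 6 visits 6+1 states, so by pigeonhole some state repeats within the first 6 steps — that repeat gives the pumpable loop.

p2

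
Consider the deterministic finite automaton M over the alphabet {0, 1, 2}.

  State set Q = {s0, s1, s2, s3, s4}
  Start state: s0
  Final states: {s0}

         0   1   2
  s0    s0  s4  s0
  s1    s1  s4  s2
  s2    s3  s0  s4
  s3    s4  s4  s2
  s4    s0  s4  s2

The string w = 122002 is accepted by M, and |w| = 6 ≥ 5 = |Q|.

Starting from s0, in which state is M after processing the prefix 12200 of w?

State sequence: s0 -1-> s4 -2-> s2 -2-> s4 -0-> s0 -0-> s0

After reading 5 characters, M is in state s0.

s0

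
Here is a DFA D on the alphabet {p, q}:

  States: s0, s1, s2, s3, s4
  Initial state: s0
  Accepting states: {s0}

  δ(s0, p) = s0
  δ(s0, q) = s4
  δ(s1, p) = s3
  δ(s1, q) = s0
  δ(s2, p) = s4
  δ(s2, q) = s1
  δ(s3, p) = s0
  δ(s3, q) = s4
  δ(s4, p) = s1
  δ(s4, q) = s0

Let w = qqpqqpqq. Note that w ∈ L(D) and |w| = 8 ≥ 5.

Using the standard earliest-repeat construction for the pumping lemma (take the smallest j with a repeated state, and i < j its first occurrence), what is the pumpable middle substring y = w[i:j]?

State sequence: s0 -q-> s4 -q-> s0 -p-> s0 -q-> s4 -q-> s0 -p-> s0 -q-> s4 -q-> s0
First repeat at step 2: s0 was already visited.

So i = 0, j = 2, giving x = w[0:0] = ε, y = w[0:2] = qq, z = w[2:8] = pqqpqq.
Check: |xy| = 2 ≤ 5 and |y| = 2 ≥ 1. Reading y takes D from s0 back to s0, so every xyⁱz is accepted.
Pumping length from the standard proof: p = 5 (the number of states). The repeated state found above gives |xy| = j ≤ 5 and |y| = j − i ≥ 1.

qq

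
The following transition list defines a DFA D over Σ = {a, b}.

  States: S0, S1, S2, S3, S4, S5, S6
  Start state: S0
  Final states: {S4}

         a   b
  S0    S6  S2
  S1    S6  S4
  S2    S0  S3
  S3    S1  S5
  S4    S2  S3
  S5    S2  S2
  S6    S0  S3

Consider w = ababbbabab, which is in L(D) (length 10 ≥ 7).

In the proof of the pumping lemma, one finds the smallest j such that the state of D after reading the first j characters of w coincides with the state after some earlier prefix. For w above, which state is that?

Run of D on w = a b a b b b a b a b:
  step 0: S0  (start)
  step 1: S6  (read a: S0→S6)
  step 2: S3  (read b: S6→S3)
  step 3: S1  (read a: S3→S1)
  step 4: S4  (read b: S1→S4)
  step 5: S3  (read b: S4→S3)   ← first repeat (S3 seen earlier)
  step 6: S5  (read b: S3→S5)
  step 7: S2  (read a: S5→S2)
  step 8: S3  (read b: S2→S3)
  step 9: S1  (read a: S3→S1)
  step 10: S4  (read b: S1→S4)

The earliest repeat is at step j = 5: D is in S3, which it already visited at step i = 2.
Since D has 7 states, any run of length ≥ 7 visits 7+1 states, so by pigeonhole some state repeats within the first 7 steps — that repeat gives the pumpable loop.

S3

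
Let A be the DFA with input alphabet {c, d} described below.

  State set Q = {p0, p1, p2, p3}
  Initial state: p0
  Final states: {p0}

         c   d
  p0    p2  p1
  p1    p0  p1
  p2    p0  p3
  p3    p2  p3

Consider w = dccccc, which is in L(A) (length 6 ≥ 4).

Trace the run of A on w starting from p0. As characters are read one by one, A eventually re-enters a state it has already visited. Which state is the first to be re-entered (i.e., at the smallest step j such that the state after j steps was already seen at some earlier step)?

State sequence: p0 -d-> p1 -c-> p0 -c-> p2 -c-> p0 -c-> p2 -c-> p0
First repeat at step 2: p0 was already visited.

The earliest repeat is at step j = 2: A is in p0, which it already visited at step i = 0.
Pumping length from the standard proof: p = 4 (the number of states). The repeated state found above gives |xy| = j ≤ 4 and |y| = j − i ≥ 1.

p0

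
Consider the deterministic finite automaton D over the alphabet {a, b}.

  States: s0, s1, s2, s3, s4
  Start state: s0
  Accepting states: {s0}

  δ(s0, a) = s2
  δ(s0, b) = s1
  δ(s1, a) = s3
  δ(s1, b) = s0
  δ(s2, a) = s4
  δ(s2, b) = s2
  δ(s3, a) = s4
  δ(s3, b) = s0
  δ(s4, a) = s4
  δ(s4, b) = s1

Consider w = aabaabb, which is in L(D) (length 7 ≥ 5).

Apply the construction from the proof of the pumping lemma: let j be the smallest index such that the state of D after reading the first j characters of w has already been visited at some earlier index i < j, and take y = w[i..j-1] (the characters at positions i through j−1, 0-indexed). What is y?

Run of D on w = a a b a a b b:
  step 0: s0  (start)
  step 1: s2  (read a: s0→s2)
  step 2: s4  (read a: s2→s4)
  step 3: s1  (read b: s4→s1)
  step 4: s3  (read a: s1→s3)
  step 5: s4  (read a: s3→s4)   ← first repeat (s4 seen earlier)
  step 6: s1  (read b: s4→s1)
  step 7: s0  (read b: s1→s0)

So i = 2, j = 5, giving x = w[0:2] = aa, y = w[2:5] = baa, z = w[5:7] = bb.
Check: |xy| = 5 ≤ 5 and |y| = 3 ≥ 1. Reading y takes D from s4 back to s4, so every xyⁱz is accepted.
Pumping length from the standard proof: p = 5 (the number of states). The repeated state found above gives |xy| = j ≤ 5 and |y| = j − i ≥ 1.

baa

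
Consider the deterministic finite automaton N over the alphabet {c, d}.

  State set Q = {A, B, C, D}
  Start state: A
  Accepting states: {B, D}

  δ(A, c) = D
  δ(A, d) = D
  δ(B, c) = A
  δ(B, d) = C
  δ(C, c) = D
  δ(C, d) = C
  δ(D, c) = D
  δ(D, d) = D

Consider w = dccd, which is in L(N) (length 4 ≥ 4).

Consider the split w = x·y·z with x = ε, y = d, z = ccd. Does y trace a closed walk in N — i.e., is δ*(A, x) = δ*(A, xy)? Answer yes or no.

State sequence: A -d-> D

After x (step 0): A. After xy (step 1): D.
They differ (A ≠ D), so y is not a cycle from the state after x; this split is not the one the pumping-lemma construction produces, and pumping y need not keep the string in L(N).

no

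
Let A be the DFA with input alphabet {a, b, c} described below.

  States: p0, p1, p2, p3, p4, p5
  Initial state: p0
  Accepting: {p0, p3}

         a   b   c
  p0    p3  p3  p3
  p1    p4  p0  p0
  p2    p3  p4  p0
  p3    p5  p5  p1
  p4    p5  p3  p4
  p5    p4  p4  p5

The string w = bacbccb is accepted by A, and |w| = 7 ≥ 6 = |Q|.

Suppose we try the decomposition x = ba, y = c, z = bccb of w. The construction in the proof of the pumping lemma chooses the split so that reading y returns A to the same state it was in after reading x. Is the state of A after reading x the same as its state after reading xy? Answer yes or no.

yes

State sequence: p0 -b-> p3 -a-> p5 -c-> p5

After x (step 2): p5. After xy (step 3): p5.
They match, so y = c drives A around a cycle from p5 back to itself; pumping y any number of times keeps A in p5 before reading z, and xyⁱz ∈ L(A) for every i ≥ 0.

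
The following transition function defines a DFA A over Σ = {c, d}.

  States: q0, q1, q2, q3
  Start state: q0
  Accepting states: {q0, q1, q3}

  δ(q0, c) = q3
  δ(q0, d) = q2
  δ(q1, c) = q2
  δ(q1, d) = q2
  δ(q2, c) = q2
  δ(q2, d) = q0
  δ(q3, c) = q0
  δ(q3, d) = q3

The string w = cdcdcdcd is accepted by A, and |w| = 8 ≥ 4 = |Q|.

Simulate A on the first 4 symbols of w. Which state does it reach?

Run of A on the first 4 characters of w = c d c d:
  step 0: q0  (start)
  step 1: q3  (read c: q0→q3)
  step 2: q3  (read d: q3→q3)
  step 3: q0  (read c: q3→q0)
  step 4: q2  (read d: q0→q2)

After reading 4 characters, A is in state q2.

q2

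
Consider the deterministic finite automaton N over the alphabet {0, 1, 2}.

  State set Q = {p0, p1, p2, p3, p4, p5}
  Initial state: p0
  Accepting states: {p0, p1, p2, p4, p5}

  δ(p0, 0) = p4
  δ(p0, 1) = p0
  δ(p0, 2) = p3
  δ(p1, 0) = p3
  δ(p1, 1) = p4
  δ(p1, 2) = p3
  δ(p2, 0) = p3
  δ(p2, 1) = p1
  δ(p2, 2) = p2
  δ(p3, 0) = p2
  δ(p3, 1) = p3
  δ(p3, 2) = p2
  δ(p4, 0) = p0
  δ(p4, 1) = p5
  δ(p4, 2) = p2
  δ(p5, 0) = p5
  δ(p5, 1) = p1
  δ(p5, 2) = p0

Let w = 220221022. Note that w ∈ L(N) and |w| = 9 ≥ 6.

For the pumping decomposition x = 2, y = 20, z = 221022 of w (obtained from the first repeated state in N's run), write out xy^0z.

xy⁰z = xz = 2·221022 = 2221022.
Reading y = 20 takes N from p3 back to p3, so after x the machine is still in p3, and z then leads to the accepting state p2. Hence 2221022 ∈ L(N).

2221022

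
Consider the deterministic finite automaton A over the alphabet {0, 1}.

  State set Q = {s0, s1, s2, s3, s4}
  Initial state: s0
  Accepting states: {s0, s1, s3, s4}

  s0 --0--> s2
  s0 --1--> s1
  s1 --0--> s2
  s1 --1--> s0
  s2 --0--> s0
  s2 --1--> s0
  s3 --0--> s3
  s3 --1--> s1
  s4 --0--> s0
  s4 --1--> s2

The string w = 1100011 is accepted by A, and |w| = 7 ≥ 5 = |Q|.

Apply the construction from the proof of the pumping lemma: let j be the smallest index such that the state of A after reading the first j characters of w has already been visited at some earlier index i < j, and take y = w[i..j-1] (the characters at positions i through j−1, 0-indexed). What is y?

11

Run of A on w = 1 1 0 0 0 1 1:
  step 0: s0  (start)
  step 1: s1  (read 1: s0→s1)
  step 2: s0  (read 1: s1→s0)   ← first repeat (s0 seen earlier)
  step 3: s2  (read 0: s0→s2)
  step 4: s0  (read 0: s2→s0)
  step 5: s2  (read 0: s0→s2)
  step 6: s0  (read 1: s2→s0)
  step 7: s1  (read 1: s0→s1)

So i = 0, j = 2, giving x = w[0:0] = ε, y = w[0:2] = 11, z = w[2:7] = 00011.
Check: |xy| = 2 ≤ 5 and |y| = 2 ≥ 1. Reading y takes A from s0 back to s0, so every xyⁱz is accepted.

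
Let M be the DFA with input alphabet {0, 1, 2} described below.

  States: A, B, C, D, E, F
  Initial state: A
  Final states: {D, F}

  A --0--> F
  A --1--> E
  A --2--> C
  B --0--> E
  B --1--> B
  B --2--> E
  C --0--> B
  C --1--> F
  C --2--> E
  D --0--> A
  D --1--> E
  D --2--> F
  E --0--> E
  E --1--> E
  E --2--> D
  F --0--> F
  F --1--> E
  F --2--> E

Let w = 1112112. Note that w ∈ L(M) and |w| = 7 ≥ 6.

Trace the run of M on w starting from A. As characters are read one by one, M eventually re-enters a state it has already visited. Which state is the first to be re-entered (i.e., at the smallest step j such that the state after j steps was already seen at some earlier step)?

State sequence: A -1-> E -1-> E -1-> E -2-> D -1-> E -1-> E -2-> D
First repeat at step 2: E was already visited.

The earliest repeat is at step j = 2: M is in E, which it already visited at step i = 1.

E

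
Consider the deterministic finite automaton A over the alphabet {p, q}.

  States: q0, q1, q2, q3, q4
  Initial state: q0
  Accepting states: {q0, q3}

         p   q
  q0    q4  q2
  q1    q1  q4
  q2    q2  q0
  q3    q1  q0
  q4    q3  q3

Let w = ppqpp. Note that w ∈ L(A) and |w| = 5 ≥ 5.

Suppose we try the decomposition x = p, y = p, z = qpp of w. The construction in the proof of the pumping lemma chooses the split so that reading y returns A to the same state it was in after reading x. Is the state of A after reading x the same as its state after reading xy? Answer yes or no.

no

Run of A on the first 2 characters of w = p p:
  step 0: q0  (start)
  step 1: q4  (read p: q0→q4)
  step 2: q3  (read p: q4→q3)

After x (step 1): q4. After xy (step 2): q3.
They differ (q4 ≠ q3), so y is not a cycle from the state after x; this split is not the one the pumping-lemma construction produces, and pumping y need not keep the string in L(A).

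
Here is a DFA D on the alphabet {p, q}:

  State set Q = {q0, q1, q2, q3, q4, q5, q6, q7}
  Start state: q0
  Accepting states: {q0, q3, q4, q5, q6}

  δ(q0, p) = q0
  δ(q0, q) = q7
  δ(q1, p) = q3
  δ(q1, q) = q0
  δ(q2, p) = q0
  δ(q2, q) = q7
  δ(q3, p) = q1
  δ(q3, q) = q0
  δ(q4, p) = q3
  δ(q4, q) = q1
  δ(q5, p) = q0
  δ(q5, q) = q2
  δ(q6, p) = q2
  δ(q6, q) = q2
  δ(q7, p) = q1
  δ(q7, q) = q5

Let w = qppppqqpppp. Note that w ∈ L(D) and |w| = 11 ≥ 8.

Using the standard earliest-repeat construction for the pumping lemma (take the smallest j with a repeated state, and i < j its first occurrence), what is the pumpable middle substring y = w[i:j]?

pp

Run of D on w = q p p p p q q p p p p:
  step 0: q0  (start)
  step 1: q7  (read q: q0→q7)
  step 2: q1  (read p: q7→q1)
  step 3: q3  (read p: q1→q3)
  step 4: q1  (read p: q3→q1)   ← first repeat (q1 seen earlier)
  step 5: q3  (read p: q1→q3)
  step 6: q0  (read q: q3→q0)
  step 7: q7  (read q: q0→q7)
  step 8: q1  (read p: q7→q1)
  step 9: q3  (read p: q1→q3)
  step 10: q1  (read p: q3→q1)
  step 11: q3  (read p: q1→q3)

So i = 2, j = 4, giving x = w[0:2] = qp, y = w[2:4] = pp, z = w[4:11] = pqqpppp.
Check: |xy| = 4 ≤ 8 and |y| = 2 ≥ 1. Reading y takes D from q1 back to q1, so every xyⁱz is accepted.
With |Q| = 8, pigeonhole forces a state repeat no later than step 8; the substring read between the first and second visits to that state can be pumped.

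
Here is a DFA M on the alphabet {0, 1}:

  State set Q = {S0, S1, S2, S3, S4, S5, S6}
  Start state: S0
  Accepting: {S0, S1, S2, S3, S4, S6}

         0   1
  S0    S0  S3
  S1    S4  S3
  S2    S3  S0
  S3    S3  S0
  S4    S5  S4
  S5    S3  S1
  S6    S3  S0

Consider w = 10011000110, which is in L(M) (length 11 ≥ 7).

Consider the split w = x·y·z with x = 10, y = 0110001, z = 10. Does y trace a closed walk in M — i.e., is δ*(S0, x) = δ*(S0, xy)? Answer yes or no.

Run of M on the first 9 characters of w = 1 0 0 1 1 0 0 0 1:
  step 0: S0  (start)
  step 1: S3  (read 1: S0→S3)
  step 2: S3  (read 0: S3→S3)
  step 3: S3  (read 0: S3→S3)
  step 4: S0  (read 1: S3→S0)
  step 5: S3  (read 1: S0→S3)
  step 6: S3  (read 0: S3→S3)
  step 7: S3  (read 0: S3→S3)
  step 8: S3  (read 0: S3→S3)
  step 9: S0  (read 1: S3→S0)

After x (step 2): S3. After xy (step 9): S0.
They differ (S3 ≠ S0), so y is not a cycle from the state after x; this split is not the one the pumping-lemma construction produces, and pumping y need not keep the string in L(M).

no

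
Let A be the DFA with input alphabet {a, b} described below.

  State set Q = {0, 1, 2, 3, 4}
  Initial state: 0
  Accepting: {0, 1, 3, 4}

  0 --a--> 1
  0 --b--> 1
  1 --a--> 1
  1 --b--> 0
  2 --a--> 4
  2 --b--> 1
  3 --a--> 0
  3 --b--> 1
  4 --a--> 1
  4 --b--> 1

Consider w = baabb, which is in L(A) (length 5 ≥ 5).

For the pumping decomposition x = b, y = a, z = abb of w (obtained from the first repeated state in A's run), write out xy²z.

xy^2z = b·a·a·abb = baaabb.
Reading y = a takes A from 1 back to 1, so after x·y·y the machine is still in 1, and z then leads to the accepting state 1. Hence baaabb ∈ L(A).

baaabb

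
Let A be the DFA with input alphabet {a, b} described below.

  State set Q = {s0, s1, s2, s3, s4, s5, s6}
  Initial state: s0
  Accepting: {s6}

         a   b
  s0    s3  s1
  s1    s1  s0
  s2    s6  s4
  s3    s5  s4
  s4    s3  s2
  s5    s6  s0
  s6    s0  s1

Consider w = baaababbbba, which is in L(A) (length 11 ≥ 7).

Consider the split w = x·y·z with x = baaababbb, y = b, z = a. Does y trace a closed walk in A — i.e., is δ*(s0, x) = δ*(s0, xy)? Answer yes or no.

no

Run of A on the first 10 characters of w = b a a a b a b b b b:
  step 0: s0  (start)
  step 1: s1  (read b: s0→s1)
  step 2: s1  (read a: s1→s1)
  step 3: s1  (read a: s1→s1)
  step 4: s1  (read a: s1→s1)
  step 5: s0  (read b: s1→s0)
  step 6: s3  (read a: s0→s3)
  step 7: s4  (read b: s3→s4)
  step 8: s2  (read b: s4→s2)
  step 9: s4  (read b: s2→s4)
  step 10: s2  (read b: s4→s2)

After x (step 9): s4. After xy (step 10): s2.
They differ (s4 ≠ s2), so y is not a cycle from the state after x; this split is not the one the pumping-lemma construction produces, and pumping y need not keep the string in L(A).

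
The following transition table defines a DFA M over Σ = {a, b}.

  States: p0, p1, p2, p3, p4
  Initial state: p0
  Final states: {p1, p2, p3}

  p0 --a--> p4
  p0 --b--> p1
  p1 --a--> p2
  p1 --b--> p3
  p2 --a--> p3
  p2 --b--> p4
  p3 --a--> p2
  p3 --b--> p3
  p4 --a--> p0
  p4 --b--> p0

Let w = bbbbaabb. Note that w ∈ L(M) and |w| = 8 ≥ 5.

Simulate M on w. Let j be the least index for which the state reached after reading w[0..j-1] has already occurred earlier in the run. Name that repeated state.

p3

Run of M on w = b b b b a a b b:
  step 0: p0  (start)
  step 1: p1  (read b: p0→p1)
  step 2: p3  (read b: p1→p3)
  step 3: p3  (read b: p3→p3)   ← first repeat (p3 seen earlier)
  step 4: p3  (read b: p3→p3)
  step 5: p2  (read a: p3→p2)
  step 6: p3  (read a: p2→p3)
  step 7: p3  (read b: p3→p3)
  step 8: p3  (read b: p3→p3)

The earliest repeat is at step j = 3: M is in p3, which it already visited at step i = 2.
Since M has 5 states, any run of length ≥ 5 visits 5+1 states, so by pigeonhole some state repeats within the first 5 steps — that repeat gives the pumpable loop.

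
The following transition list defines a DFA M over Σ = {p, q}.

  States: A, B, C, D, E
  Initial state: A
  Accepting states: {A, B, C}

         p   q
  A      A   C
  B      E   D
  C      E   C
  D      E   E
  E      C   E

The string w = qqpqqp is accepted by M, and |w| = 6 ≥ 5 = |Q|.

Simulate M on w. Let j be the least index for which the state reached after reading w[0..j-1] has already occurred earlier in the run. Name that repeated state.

Run of M on w = q q p q q p:
  step 0: A  (start)
  step 1: C  (read q: A→C)
  step 2: C  (read q: C→C)   ← first repeat (C seen earlier)
  step 3: E  (read p: C→E)
  step 4: E  (read q: E→E)
  step 5: E  (read q: E→E)
  step 6: C  (read p: E→C)

The earliest repeat is at step j = 2: M is in C, which it already visited at step i = 1.
Since M has 5 states, any run of length ≥ 5 visits 5+1 states, so by pigeonhole some state repeats within the first 5 steps — that repeat gives the pumpable loop.

C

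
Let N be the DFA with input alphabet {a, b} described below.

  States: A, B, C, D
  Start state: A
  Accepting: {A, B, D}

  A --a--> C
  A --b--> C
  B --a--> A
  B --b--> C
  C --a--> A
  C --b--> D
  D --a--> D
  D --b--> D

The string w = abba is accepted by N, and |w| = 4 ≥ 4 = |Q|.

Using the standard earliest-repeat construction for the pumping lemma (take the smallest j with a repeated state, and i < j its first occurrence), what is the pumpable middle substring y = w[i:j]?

b

Run of N on w = a b b a:
  step 0: A  (start)
  step 1: C  (read a: A→C)
  step 2: D  (read b: C→D)
  step 3: D  (read b: D→D)   ← first repeat (D seen earlier)
  step 4: D  (read a: D→D)

So i = 2, j = 3, giving x = w[0:2] = ab, y = w[2:3] = b, z = w[3:4] = a.
Check: |xy| = 3 ≤ 4 and |y| = 1 ≥ 1. Reading y takes N from D back to D, so every xyⁱz is accepted.
Since N has 4 states, any run of length ≥ 4 visits 4+1 states, so by pigeonhole some state repeats within the first 4 steps — that repeat gives the pumpable loop.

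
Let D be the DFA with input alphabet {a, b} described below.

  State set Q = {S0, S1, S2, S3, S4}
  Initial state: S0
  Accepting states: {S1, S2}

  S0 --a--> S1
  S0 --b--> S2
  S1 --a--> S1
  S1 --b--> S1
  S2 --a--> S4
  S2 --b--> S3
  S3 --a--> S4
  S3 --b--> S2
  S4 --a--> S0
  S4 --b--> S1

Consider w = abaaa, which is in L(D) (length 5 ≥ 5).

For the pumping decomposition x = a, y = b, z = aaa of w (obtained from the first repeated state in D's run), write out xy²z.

abbaaa

xy^2z = a·b·b·aaa = abbaaa.
Reading y = b takes D from S1 back to S1, so after x·y·y the machine is still in S1, and z then leads to the accepting state S1. Hence abbaaa ∈ L(D).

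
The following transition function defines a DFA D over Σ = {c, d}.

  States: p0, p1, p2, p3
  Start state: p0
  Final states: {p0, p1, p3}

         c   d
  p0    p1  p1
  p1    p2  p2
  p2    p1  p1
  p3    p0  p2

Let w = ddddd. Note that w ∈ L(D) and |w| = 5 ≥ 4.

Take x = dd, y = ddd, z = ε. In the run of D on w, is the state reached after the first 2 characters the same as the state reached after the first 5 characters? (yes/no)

no

State sequence: p0 -d-> p1 -d-> p2 -d-> p1 -d-> p2 -d-> p1

After x (step 2): p2. After xy (step 5): p1.
They differ (p2 ≠ p1), so y is not a cycle from the state after x; this split is not the one the pumping-lemma construction produces, and pumping y need not keep the string in L(D).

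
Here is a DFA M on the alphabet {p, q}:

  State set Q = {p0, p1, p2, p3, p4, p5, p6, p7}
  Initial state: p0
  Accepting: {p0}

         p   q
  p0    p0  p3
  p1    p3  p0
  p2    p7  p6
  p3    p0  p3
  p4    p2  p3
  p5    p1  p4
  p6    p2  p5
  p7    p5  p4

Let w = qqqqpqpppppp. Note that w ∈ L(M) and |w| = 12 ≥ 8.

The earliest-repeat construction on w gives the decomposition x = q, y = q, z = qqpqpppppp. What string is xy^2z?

xy^2z = q·q·q·qqpqpppppp = qqqqqpqpppppp.
Reading y = q takes M from p3 back to p3, so after x·y·y the machine is still in p3, and z then leads to the accepting state p0. Hence qqqqqpqpppppp ∈ L(M).

qqqqqpqpppppp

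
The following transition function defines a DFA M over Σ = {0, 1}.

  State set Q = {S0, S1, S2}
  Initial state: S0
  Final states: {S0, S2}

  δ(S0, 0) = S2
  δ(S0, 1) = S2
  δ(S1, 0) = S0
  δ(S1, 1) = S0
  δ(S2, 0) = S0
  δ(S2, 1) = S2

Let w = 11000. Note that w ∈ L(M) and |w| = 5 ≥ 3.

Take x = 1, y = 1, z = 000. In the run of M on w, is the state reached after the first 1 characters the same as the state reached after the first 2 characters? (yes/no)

Run of M on the first 2 characters of w = 1 1:
  step 0: S0  (start)
  step 1: S2  (read 1: S0→S2)
  step 2: S2  (read 1: S2→S2)

After x (step 1): S2. After xy (step 2): S2.
They match, so y = 1 drives M around a cycle from S2 back to itself; pumping y any number of times keeps M in S2 before reading z, and xyⁱz ∈ L(M) for every i ≥ 0.

yes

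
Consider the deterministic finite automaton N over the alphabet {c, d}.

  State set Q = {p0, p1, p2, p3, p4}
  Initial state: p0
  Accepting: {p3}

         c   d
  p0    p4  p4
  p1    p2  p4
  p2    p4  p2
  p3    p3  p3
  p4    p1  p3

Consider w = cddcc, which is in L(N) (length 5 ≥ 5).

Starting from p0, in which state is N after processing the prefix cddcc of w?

State sequence: p0 -c-> p4 -d-> p3 -d-> p3 -c-> p3 -c-> p3

After reading 5 characters, N is in state p3.

p3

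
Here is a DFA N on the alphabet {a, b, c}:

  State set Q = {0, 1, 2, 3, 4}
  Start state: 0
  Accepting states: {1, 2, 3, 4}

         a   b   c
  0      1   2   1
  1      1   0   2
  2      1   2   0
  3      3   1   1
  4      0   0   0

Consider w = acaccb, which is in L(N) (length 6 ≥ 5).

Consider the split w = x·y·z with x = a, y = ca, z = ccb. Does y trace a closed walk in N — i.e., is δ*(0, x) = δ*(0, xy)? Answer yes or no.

yes

State sequence: 0 -a-> 1 -c-> 2 -a-> 1

After x (step 1): 1. After xy (step 3): 1.
They match, so y = ca drives N around a cycle from 1 back to itself; pumping y any number of times keeps N in 1 before reading z, and xyⁱz ∈ L(N) for every i ≥ 0.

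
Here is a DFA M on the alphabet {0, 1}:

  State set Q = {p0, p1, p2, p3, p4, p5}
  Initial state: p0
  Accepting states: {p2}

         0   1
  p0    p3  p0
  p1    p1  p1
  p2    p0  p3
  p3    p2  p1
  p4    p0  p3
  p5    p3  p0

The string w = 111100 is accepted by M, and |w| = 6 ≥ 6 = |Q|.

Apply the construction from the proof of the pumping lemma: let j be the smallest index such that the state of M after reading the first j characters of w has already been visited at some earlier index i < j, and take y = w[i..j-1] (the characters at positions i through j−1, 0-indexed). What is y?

1

State sequence: p0 -1-> p0 -1-> p0 -1-> p0 -1-> p0 -0-> p3 -0-> p2
First repeat at step 1: p0 was already visited.

So i = 0, j = 1, giving x = w[0:0] = ε, y = w[0:1] = 1, z = w[1:6] = 11100.
Check: |xy| = 1 ≤ 6 and |y| = 1 ≥ 1. Reading y takes M from p0 back to p0, so every xyⁱz is accepted.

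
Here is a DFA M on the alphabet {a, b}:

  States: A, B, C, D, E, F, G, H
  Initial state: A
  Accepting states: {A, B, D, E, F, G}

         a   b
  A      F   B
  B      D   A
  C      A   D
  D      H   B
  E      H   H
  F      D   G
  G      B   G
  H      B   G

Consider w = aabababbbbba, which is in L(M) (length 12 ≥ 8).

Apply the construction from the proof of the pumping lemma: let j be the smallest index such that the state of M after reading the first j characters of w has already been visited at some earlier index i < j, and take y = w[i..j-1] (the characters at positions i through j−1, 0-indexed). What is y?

State sequence: A -a-> F -a-> D -b-> B -a-> D -b-> B -a-> D -b-> B -b-> A -b-> B -b-> A -b-> B -a-> D
First repeat at step 4: D was already visited.

So i = 2, j = 4, giving x = w[0:2] = aa, y = w[2:4] = ba, z = w[4:12] = babbbbba.
Check: |xy| = 4 ≤ 8 and |y| = 2 ≥ 1. Reading y takes M from D back to D, so every xyⁱz is accepted.
Since M has 8 states, any run of length ≥ 8 visits 8+1 states, so by pigeonhole some state repeats within the first 8 steps — that repeat gives the pumpable loop.

ba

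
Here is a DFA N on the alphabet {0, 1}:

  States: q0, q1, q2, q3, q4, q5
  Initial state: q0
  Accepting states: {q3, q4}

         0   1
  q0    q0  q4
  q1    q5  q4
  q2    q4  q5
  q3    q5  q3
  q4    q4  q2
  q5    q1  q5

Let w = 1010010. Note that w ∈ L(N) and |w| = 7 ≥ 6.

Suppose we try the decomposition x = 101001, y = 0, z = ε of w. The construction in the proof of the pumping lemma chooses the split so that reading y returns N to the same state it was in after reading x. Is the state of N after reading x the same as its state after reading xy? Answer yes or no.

State sequence: q0 -1-> q4 -0-> q4 -1-> q2 -0-> q4 -0-> q4 -1-> q2 -0-> q4

After x (step 6): q2. After xy (step 7): q4.
They differ (q2 ≠ q4), so y is not a cycle from the state after x; this split is not the one the pumping-lemma construction produces, and pumping y need not keep the string in L(N).

no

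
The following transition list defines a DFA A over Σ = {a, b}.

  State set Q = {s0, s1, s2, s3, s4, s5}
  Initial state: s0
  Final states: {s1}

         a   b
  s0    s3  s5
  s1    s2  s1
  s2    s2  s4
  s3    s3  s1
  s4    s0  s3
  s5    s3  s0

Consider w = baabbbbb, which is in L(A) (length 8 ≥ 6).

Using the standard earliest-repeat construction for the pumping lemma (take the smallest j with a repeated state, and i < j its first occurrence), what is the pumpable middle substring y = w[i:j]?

State sequence: s0 -b-> s5 -a-> s3 -a-> s3 -b-> s1 -b-> s1 -b-> s1 -b-> s1 -b-> s1
First repeat at step 3: s3 was already visited.

So i = 2, j = 3, giving x = w[0:2] = ba, y = w[2:3] = a, z = w[3:8] = bbbbb.
Check: |xy| = 3 ≤ 6 and |y| = 1 ≥ 1. Reading y takes A from s3 back to s3, so every xyⁱz is accepted.

a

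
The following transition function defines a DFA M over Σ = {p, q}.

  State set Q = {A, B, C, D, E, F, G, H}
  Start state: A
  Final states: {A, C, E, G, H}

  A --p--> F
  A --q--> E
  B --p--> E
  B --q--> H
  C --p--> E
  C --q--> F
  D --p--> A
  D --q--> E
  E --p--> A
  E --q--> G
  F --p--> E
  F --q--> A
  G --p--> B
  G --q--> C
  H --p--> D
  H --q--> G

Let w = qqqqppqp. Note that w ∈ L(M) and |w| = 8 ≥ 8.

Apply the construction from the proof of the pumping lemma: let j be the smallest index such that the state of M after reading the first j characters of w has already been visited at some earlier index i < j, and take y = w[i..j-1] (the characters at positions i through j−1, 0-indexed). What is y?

qqqp

Run of M on w = q q q q p p q p:
  step 0: A  (start)
  step 1: E  (read q: A→E)
  step 2: G  (read q: E→G)
  step 3: C  (read q: G→C)
  step 4: F  (read q: C→F)
  step 5: E  (read p: F→E)   ← first repeat (E seen earlier)
  step 6: A  (read p: E→A)
  step 7: E  (read q: A→E)
  step 8: A  (read p: E→A)

So i = 1, j = 5, giving x = w[0:1] = q, y = w[1:5] = qqqp, z = w[5:8] = pqp.
Check: |xy| = 5 ≤ 8 and |y| = 4 ≥ 1. Reading y takes M from E back to E, so every xyⁱz is accepted.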